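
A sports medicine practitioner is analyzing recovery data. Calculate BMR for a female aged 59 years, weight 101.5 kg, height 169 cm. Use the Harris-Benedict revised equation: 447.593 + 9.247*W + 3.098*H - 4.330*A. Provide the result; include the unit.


Substituting values:
W term = 9.247 * 101.5 = 938.5705
H term = 3.098 * 169 = 523.562
A term = 4.330 * 59 = 255.47
BMR = 1654.26 kcal/day

1654.26 kcal/day


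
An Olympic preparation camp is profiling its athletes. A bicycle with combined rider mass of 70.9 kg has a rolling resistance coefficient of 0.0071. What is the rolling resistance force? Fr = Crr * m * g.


Fr = 0.0071 * 70.9 * 9.81
= 0.50339 * 9.81
= 4.938 N

4.938 N


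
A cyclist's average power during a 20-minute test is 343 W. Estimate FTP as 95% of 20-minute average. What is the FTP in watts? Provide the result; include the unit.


FTP = 20-min power * 0.95
= 343 * 0.95
= 325.85 W

325.85 W


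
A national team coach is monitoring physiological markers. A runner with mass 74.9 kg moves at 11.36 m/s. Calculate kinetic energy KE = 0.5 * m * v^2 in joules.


v^2 = 11.36^2 = 129.0496
KE = 0.5 * 74.9 * 129.0496
= 4832.91 J

4832.91 J


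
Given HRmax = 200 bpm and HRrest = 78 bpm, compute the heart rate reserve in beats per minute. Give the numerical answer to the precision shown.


Heart rate reserve = maximum HR minus resting HR
HRR = 200 - 78 = 122 bpm

122 bpm


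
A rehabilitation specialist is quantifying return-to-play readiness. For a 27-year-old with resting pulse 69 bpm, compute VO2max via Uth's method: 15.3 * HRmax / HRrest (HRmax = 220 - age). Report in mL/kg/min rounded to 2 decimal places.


Step 1: HRmax = 220 - 27 = 193 bpm
Step 2: Ratio = 193 / 69 = 2.7971
Step 3: VO2max = 15.3 * 2.7971 = 42.8 mL/kg/min

42.8 mL/kg/min


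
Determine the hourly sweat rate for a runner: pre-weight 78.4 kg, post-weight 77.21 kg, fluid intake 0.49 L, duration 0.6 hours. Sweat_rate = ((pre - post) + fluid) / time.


Mass lost = 78.4 - 77.21 = 1.19 kg
Add fluid consumed: 1.19 + 0.49 = 1.68 L total sweat
Sweat rate = 1.68 / 0.6 = 2.8 L/h

2.8 L/h


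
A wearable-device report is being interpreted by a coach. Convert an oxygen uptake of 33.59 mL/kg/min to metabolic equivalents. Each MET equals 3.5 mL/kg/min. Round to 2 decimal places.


One MET = 3.5 mL/kg/min
Number of METs = 33.59 / 3.5
= 9.6 METs

9.6 METs


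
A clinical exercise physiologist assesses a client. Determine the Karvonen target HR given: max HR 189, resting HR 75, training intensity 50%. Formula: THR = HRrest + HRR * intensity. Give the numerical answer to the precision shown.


HRR = HRmax - HRrest = 189 - 75 = 114
THR = 75 + 114 * 0.5
= 132.0 bpm

132.0 bpm


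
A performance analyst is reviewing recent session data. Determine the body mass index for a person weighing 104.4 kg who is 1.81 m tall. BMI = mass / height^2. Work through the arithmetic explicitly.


BMI = mass / height^2
= 104.4 / 1.81^2
= 104.4 / 3.2761
= 31.87 kg/m^2

31.87 kg/m^2


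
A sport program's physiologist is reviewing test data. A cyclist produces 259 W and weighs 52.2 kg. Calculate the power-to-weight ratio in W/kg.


P/W = power / mass
= 259 / 52.2
= 4.962 W/kg

4.962 W/kg


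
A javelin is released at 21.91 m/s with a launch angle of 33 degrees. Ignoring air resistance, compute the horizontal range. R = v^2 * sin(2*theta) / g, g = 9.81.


Launch speed squared = 480.0481
sin(2 * 33 deg) = 0.913545
Range = 480.0481 * 0.913545 / 9.81
= 44.704 m

44.704 m


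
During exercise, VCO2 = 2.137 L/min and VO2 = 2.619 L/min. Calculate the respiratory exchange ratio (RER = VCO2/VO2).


RER = VCO2 / VO2
= 2.137 / 2.619
= 0.816

0.816


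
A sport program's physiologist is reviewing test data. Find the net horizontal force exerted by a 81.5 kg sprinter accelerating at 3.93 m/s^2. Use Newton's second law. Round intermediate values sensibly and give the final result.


Newton's second law: F = m * a
F = 81.5 * 3.93 = 320.3 N

320.3 N


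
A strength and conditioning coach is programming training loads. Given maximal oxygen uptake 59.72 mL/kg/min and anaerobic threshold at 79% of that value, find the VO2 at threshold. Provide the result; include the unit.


Percentage as decimal = 0.79
VO2 at AT = 59.72 * 0.79 = 47.18 mL/kg/min

47.18 mL/kg/min


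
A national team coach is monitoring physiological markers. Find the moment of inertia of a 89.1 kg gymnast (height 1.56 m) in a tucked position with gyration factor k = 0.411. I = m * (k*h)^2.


Radius of gyration = 0.411 * 1.56 = 0.64116 m
I = 89.1 * 0.64116^2
= 89.1 * 0.411086
= 36.628 kg*m^2

36.628 kg*m^2


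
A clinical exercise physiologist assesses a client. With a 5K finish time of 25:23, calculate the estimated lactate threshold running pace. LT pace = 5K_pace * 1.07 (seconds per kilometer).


Race duration = 1523 s for 5 km
Average pace = 1523 / 5 = 304.6 s/km
LT pace = 304.6 * 1.07
= 325.92 s/km

325.92 s/km


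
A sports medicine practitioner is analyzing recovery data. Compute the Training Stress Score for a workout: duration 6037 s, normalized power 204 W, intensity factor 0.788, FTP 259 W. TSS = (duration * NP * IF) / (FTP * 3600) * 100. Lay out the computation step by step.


Product = 6037 * 204 * 0.788 = 970459.824
Base = 259 * 3600 = 932400
TSS = 970459.824 / 932400 * 100 = 104.08

104.08 TSS


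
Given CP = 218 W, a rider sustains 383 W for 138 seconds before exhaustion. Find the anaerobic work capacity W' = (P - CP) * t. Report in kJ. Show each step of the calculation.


Excess power = 383 - 218 = 165 W
Work above CP = 165 * 138 = 22770 J
W' = 22.77 kJ

22.77 kJ


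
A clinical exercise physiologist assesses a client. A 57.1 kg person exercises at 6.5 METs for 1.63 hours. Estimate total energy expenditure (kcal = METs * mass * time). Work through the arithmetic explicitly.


Energy = METs * mass(kg) * time(h)
= 6.5 * 57.1 * 1.63
= 604.97 kcal

604.97 kcal


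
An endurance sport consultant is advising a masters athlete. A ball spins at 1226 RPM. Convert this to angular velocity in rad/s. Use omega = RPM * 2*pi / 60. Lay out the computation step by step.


omega = 1226 * 2 * pi / 60
= 1226 * 6.28318531 / 60
= 7703.185 / 60
= 128.386 rad/s

128.386 rad/s


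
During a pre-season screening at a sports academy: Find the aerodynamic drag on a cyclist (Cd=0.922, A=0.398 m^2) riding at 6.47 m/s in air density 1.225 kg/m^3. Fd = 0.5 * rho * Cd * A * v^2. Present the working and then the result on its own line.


Fd = 0.5 * 1.225 * 0.922 * 0.398 * 6.47^2
= 0.5 * 1.225 * 0.922 * 0.398 * 41.8609
= 9.409 N

9.409 N


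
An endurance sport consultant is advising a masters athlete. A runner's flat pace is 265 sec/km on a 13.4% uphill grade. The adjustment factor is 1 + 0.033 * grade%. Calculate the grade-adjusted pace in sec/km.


Factor = 1 + 0.033 * 13.4 = 1.4422
Adjusted pace = 265 * 1.4422
= 382.18 sec/km

382.18 s/km


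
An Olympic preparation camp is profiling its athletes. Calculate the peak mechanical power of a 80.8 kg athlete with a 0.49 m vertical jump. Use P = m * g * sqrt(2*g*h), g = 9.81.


First, sqrt(2gh) = sqrt(2 * 9.81 * 0.49)
= sqrt(9.6138) = 3.100613 m/s
Power = 80.8 * 9.81 * 3.100613 = 2457.69 W

2457.69 W


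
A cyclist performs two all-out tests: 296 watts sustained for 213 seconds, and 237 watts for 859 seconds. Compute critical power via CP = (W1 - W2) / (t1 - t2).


W1 = P1 * t1 = 296 * 213 = 63048 J
W2 = P2 * t2 = 237 * 859 = 203583 J
CP = (63048 - 203583) / (213 - 859)
= 217.55 W

217.55 W


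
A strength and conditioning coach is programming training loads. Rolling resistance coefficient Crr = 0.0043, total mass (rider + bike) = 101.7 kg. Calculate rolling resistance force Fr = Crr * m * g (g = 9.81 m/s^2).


Fr = Crr * m * g
= 0.0043 * 101.7 * 9.81
= 4.29 N

4.29 N


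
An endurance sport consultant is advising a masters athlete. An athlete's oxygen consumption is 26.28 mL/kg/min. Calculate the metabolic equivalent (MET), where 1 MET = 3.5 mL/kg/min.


MET = VO2 / 3.5
= 26.28 / 3.5
= 7.51 METs

7.51 METs


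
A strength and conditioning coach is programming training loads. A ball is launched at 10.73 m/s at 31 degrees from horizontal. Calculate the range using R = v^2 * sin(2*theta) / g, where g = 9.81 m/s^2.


sin(2 * 31) = sin(62) = 0.882948
v^2 = 10.73^2 = 115.1329
R = 115.1329 * 0.882948 / 9.81
= 10.363 m

10.363 m


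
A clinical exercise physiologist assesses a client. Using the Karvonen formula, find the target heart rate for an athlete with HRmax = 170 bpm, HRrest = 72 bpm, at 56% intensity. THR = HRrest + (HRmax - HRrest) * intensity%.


HRR = 170 - 72 = 98
THR = 72 + 98 * 0.56
= 72 + 54.88
= 126.88 bpm

126.88 bpm


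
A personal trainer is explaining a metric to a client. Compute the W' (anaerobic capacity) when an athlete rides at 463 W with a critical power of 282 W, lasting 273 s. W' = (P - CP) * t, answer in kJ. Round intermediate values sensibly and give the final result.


Above-CP power = 181 W
Duration = 273 s
W' = 181 * 273 = 49413 J
Convert: 49413 / 1000 = 49.413 kJ

49.413 kJ


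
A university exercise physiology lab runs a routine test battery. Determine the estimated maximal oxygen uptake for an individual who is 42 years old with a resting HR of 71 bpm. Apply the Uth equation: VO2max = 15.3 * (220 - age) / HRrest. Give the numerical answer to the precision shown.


HRmax = 220 - 42 = 178
VO2max = 15.3 * (178 / 71)
= 15.3 * 2.507
= 38.36 mL/kg/min

38.36 mL/kg/min


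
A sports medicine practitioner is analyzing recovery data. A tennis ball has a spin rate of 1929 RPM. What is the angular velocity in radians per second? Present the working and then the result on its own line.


Convert RPM to rad/s: multiply by 2*pi and divide by 60
omega = 1929 * 2 * pi / 60
= 202.004 rad/s

202.004 rad/s


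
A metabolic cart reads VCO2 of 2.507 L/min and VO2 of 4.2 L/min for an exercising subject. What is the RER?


RER = VCO2 / VO2 = 2.507 / 4.2 = 0.5969

0.5969


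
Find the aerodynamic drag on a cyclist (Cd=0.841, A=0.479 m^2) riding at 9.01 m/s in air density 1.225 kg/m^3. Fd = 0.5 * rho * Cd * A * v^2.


Fd = 0.5 * 1.225 * 0.841 * 0.479 * 9.01^2
= 0.5 * 1.225 * 0.841 * 0.479 * 81.1801
= 20.03 N

20.03 N


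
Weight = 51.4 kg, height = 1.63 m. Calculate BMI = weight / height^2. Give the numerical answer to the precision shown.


height^2 = 1.63^2 = 2.6569
BMI = 51.4 / 2.6569 = 19.35 kg/m^2

19.35 kg/m^2


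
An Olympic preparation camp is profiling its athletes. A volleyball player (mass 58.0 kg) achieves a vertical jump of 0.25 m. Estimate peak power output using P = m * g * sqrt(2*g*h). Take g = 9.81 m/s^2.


2 * g * h = 2 * 9.81 * 0.25 = 4.905
sqrt(4.905) = 2.214723 m/s
P = 58.0 * 9.81 * 2.214723 = 1260.13 W

1260.13 W


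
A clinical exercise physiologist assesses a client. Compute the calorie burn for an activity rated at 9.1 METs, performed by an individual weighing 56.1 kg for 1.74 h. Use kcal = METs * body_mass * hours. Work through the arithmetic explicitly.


Product of METs and mass = 9.1 * 56.1 = 510.51
Total kcal = 510.51 * 1.74 = 888.29 kcal

888.29 kcal


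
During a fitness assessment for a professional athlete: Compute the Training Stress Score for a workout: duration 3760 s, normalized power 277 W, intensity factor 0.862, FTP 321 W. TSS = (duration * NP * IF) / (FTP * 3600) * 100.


Product = 3760 * 277 * 0.862 = 897790.24
Base = 321 * 3600 = 1155600
TSS = 897790.24 / 1155600 * 100 = 77.69

77.69 TSS


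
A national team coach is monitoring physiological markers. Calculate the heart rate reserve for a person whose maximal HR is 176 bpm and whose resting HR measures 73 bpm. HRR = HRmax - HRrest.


HRmax = 176 bpm
HRrest = 73 bpm
HRR = 176 - 73 = 103 bpm

103 bpm


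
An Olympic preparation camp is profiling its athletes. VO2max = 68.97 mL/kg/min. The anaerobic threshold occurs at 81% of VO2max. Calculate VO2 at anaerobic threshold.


AT fraction = 81 / 100 = 0.81
AT VO2 = 68.97 * 0.81
= 55.87 mL/kg/min

55.87 mL/kg/min


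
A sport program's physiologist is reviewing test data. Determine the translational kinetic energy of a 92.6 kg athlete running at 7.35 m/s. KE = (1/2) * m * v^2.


KE = 0.5 * m * v^2
= 0.5 * 92.6 * 7.35^2
= 0.5 * 92.6 * 54.0225
= 2501.24 J

2501.24 J


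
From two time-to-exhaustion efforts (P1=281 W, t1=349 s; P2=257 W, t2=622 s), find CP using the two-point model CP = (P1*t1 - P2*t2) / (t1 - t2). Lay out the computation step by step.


Work in trial 1 = 98069 J
Work in trial 2 = 159854 J
Delta work = -61785 J
Delta time = -273 s
CP = -61785 / -273 = 226.32 W

226.32 W


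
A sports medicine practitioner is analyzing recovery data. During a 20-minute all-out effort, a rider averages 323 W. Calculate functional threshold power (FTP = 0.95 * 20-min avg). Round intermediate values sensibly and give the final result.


FTP = 0.95 * 323
= 306.85 W

306.85 W


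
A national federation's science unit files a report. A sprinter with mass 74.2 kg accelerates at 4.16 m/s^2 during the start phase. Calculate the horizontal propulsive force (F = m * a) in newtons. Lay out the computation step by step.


F = m * a
= 74.2 * 4.16
= 308.67 N

308.67 N


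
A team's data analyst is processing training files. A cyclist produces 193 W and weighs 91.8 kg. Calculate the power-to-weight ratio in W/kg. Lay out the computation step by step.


P/W = power / mass
= 193 / 91.8
= 2.102 W/kg

2.102 W/kg


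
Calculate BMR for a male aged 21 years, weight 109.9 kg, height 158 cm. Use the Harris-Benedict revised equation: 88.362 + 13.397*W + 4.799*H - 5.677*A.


Substituting values:
W term = 13.397 * 109.9 = 1472.3303
H term = 4.799 * 158 = 758.242
A term = 5.677 * 21 = 119.217
BMR = 2199.72 kcal/day

2199.72 kcal/day


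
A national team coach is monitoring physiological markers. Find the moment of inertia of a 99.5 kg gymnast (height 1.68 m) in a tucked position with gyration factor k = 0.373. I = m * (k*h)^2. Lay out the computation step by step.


Radius of gyration = 0.373 * 1.68 = 0.62664 m
I = 99.5 * 0.62664^2
= 99.5 * 0.392678
= 39.071 kg*m^2

39.071 kg*m^2


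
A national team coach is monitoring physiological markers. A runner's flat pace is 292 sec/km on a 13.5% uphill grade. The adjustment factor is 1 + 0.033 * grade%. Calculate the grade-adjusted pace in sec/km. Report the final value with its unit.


Factor = 1 + 0.033 * 13.5 = 1.4455
Adjusted pace = 292 * 1.4455
= 422.09 sec/km

422.09 s/km


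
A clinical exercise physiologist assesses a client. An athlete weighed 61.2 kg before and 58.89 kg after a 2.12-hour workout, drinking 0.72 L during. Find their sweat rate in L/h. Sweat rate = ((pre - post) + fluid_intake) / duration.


Body mass change = 2.31 kg
Total sweat loss = 2.31 + 0.72 = 3.03 L
Rate = 3.03 / 2.12 = 1.429 L/h

1.429 L/h


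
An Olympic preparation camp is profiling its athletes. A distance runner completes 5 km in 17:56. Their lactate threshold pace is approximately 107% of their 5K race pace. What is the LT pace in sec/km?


Convert to seconds: 17 min 56 s = 1076 s
Pace per km = 1076 / 5 = 215.2 s/km
LT pace = 215.2 * 1.07 = 230.26 s/km

230.26 s/km


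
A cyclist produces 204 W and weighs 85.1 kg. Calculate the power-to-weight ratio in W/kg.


P/W = power / mass
= 204 / 85.1
= 2.397 W/kg

2.397 W/kg


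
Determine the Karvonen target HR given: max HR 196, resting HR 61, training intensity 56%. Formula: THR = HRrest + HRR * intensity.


HRR = HRmax - HRrest = 196 - 61 = 135
THR = 61 + 135 * 0.56
= 136.6 bpm

136.6 bpm


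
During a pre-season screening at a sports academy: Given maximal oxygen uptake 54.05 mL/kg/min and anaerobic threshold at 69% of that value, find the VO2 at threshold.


Percentage as decimal = 0.69
VO2 at AT = 54.05 * 0.69 = 37.29 mL/kg/min

37.29 mL/kg/min


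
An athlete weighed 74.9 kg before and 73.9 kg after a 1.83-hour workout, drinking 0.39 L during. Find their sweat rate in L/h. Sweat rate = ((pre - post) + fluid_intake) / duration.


Body mass change = 1.0 kg
Total sweat loss = 1.0 + 0.39 = 1.39 L
Rate = 1.39 / 1.83 = 0.76 L/h

0.76 L/h


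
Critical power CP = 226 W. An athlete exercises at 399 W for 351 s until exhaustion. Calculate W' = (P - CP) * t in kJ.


P - CP = 399 - 226 = 173 W
W' = 173 * 351 = 60723 J
= 60723 / 1000 = 60.723 kJ

60.723 kJ


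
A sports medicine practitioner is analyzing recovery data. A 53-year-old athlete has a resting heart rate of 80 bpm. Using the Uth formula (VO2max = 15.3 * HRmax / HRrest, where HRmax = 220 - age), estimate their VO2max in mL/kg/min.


HRmax = 220 - 53 = 167 bpm
Ratio = HRmax / HRrest = 167 / 80 = 2.0875
VO2max = 15.3 * 2.0875 = 31.94 mL/kg/min

31.94 mL/kg/min


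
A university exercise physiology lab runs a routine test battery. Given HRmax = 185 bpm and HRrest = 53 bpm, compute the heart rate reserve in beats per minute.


Heart rate reserve = maximum HR minus resting HR
HRR = 185 - 53 = 132 bpm

132 bpm


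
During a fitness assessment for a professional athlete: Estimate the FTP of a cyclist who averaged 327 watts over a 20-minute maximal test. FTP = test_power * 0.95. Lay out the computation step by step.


FTP = 327 * 0.95 = 310.65 W

310.65 W


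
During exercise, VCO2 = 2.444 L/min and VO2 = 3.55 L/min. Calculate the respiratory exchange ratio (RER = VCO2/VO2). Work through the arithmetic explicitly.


RER = VCO2 / VO2
= 2.444 / 3.55
= 0.6885

0.6885


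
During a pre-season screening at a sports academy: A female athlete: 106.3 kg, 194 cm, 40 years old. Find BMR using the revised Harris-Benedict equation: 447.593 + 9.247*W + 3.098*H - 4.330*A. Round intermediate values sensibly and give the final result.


Intercept = 447.593
Weight contribution = 9.247 * 106.3 = 982.9561
Height contribution = 3.098 * 194 = 601.012
Age contribution = 4.33 * 40 = 173.2
BMR = 447.593 + 982.9561 + 601.012 - 173.2
= 1858.36 kcal/day

1858.36 kcal/day


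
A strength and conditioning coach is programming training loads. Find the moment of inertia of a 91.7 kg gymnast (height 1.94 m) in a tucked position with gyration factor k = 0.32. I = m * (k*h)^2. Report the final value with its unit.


Radius of gyration = 0.32 * 1.94 = 0.6208 m
I = 91.7 * 0.6208^2
= 91.7 * 0.385393
= 35.341 kg*m^2

35.341 kg*m^2


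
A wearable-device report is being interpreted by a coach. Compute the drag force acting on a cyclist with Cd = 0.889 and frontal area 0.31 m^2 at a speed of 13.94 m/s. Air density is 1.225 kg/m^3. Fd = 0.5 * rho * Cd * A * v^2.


Step 1: v^2 = 194.3236
Step 2: Fd = 0.5 * 1.225 * 0.889 * 0.31 * 194.3236
= 32.802 N

32.802 N


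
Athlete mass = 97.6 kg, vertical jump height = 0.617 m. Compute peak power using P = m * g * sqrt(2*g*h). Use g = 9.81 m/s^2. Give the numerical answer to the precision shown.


sqrt(2 * 9.81 * 0.617) = sqrt(12.10554) = 3.479302 m/s
P = 97.6 * 9.81 * 3.479302
= 3331.28 W

3331.28 W


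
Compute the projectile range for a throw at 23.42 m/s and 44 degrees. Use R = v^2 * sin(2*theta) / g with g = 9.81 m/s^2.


Two times the angle = 88 degrees
sin(88) = 0.999391
R = 548.4964 * 0.999391 / 9.81 = 55.878 m

55.878 m


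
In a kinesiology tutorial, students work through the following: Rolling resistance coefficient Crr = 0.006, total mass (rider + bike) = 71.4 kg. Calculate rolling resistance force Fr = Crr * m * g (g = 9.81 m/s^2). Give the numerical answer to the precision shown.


Fr = Crr * m * g
= 0.006 * 71.4 * 9.81
= 4.203 N

4.203 N


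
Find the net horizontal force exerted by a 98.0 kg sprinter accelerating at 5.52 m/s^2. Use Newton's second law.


Newton's second law: F = m * a
F = 98.0 * 5.52 = 540.96 N

540.96 N


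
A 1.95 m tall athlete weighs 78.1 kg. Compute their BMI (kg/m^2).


height^2 = 3.8025 m^2
BMI = 78.1 / 3.8025 = 20.54 kg/m^2

20.54 kg/m^2


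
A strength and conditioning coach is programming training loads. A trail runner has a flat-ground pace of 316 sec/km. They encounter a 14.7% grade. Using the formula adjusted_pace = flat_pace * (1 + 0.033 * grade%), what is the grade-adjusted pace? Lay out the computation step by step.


Grade factor = 1 + 0.033 * 14.7 = 1.4851
Adjusted = 316 * 1.4851 = 469.29 sec/km

469.29 s/km


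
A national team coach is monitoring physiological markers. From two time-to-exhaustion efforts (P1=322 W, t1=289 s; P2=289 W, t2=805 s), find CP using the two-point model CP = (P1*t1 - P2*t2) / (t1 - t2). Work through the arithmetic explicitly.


Work in trial 1 = 93058 J
Work in trial 2 = 232645 J
Delta work = -139587 J
Delta time = -516 s
CP = -139587 / -516 = 270.52 W

270.52 W


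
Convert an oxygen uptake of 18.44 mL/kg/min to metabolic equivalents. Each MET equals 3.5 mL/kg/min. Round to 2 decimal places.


One MET = 3.5 mL/kg/min
Number of METs = 18.44 / 3.5
= 5.27 METs

5.27 METs


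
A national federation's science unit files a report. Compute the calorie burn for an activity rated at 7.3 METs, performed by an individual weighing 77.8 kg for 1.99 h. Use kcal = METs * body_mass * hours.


Product of METs and mass = 7.3 * 77.8 = 567.94
Total kcal = 567.94 * 1.99 = 1130.2 kcal

1130.2 kcal


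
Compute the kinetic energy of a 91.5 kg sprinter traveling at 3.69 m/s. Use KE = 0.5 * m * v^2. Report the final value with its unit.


Velocity squared = 13.6161
KE = 0.5 * 91.5 * 13.6161 = 622.94 J

622.94 J


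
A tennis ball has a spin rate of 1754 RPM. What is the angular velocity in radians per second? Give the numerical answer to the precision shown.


Convert RPM to rad/s: multiply by 2*pi and divide by 60
omega = 1754 * 2 * pi / 60
= 183.678 rad/s

183.678 rad/s


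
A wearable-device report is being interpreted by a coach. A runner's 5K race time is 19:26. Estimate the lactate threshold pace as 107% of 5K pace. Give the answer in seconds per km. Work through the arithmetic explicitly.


Total race time = 19*60 + 26 = 1166 seconds
5K pace = 1166 / 5 = 233.2 sec/km
LT pace = 233.2 * 1.07 = 249.52 sec/km

249.52 s/km


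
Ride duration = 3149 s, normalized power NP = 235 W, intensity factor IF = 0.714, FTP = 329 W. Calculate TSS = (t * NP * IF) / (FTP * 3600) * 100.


Numerator = 3149 * 235 * 0.714 = 528370.71
Denominator = 329 * 3600 = 1184400
TSS = 528370.71 / 1184400 * 100
= 44.61

44.61 TSS


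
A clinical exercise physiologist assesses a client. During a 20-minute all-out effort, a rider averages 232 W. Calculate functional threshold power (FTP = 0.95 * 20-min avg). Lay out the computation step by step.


FTP = 0.95 * 232
= 220.4 W

220.4 W


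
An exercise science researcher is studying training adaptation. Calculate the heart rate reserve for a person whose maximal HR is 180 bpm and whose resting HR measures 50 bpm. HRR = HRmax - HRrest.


HRmax = 180 bpm
HRrest = 50 bpm
HRR = 180 - 50 = 130 bpm

130 bpm


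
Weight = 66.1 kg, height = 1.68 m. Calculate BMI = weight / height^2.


height^2 = 1.68^2 = 2.8224
BMI = 66.1 / 2.8224 = 23.42 kg/m^2

23.42 kg/m^2


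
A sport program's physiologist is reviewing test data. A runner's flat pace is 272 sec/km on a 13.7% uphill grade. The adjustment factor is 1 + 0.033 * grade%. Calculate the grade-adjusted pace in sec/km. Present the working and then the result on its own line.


Factor = 1 + 0.033 * 13.7 = 1.4521
Adjusted pace = 272 * 1.4521
= 394.97 sec/km

394.97 s/km


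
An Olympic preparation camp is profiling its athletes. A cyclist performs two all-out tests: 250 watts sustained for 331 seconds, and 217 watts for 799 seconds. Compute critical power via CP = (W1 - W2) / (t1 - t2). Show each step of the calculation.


W1 = P1 * t1 = 250 * 331 = 82750 J
W2 = P2 * t2 = 217 * 799 = 173383 J
CP = (82750 - 173383) / (331 - 799)
= 193.66 W

193.66 W


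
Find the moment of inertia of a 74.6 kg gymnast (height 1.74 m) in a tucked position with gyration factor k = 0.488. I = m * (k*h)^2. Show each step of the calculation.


Radius of gyration = 0.488 * 1.74 = 0.84912 m
I = 74.6 * 0.84912^2
= 74.6 * 0.721005
= 53.787 kg*m^2

53.787 kg*m^2


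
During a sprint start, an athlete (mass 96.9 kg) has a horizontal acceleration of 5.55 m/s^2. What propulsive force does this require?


Propulsive force = mass * acceleration
= 96.9 kg * 5.55 m/s^2
= 537.8 N

537.8 N


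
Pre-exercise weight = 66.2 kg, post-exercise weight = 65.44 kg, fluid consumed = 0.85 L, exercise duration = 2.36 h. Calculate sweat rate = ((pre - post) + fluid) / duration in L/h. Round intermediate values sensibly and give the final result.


Weight loss = 66.2 - 65.44 = 0.76 kg (approx L)
Total sweat = 0.76 + 0.85 = 1.61 L
Sweat rate = 1.61 / 2.36 = 0.682 L/h

0.682 L/h


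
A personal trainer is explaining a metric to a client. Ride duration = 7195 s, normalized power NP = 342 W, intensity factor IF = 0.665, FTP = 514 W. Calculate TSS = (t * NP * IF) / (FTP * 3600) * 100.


Numerator = 7195 * 342 * 0.665 = 1636358.85
Denominator = 514 * 3600 = 1850400
TSS = 1636358.85 / 1850400 * 100
= 88.43

88.43 TSS


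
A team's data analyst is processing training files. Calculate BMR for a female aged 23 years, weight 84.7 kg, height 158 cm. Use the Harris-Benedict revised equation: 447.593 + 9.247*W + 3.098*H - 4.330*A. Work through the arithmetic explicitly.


Substituting values:
W term = 9.247 * 84.7 = 783.2209
H term = 3.098 * 158 = 489.484
A term = 4.330 * 23 = 99.59
BMR = 1620.71 kcal/day

1620.71 kcal/day


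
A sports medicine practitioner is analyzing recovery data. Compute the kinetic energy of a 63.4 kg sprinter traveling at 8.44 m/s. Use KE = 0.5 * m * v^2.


Velocity squared = 71.2336
KE = 0.5 * 63.4 * 71.2336 = 2258.11 J

2258.11 J


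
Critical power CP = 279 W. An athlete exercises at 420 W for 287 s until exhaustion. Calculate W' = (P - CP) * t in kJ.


P - CP = 420 - 279 = 141 W
W' = 141 * 287 = 40467 J
= 40467 / 1000 = 40.467 kJ

40.467 kJ


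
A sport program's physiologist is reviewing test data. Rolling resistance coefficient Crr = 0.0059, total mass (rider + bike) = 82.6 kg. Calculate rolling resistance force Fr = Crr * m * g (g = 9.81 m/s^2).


Fr = Crr * m * g
= 0.0059 * 82.6 * 9.81
= 4.781 N

4.781 N


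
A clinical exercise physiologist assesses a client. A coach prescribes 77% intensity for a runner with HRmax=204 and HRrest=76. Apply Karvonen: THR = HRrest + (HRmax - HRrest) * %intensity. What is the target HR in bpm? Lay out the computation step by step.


Heart rate reserve = 204 - 76 = 128
Intensity fraction = 77 / 100 = 0.77
THR = 76 + 128 * 0.77 = 174.56 bpm

174.56 bpm


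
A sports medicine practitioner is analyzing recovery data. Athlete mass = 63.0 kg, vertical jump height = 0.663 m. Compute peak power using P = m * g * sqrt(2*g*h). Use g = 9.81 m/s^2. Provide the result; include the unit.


sqrt(2 * 9.81 * 0.663) = sqrt(13.00806) = 3.606669 m/s
P = 63.0 * 9.81 * 3.606669
= 2229.03 W

2229.03 W


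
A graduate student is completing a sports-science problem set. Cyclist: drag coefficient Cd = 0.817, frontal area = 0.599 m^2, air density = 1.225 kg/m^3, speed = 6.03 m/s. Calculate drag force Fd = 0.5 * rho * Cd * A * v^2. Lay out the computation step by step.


v^2 = 6.03^2 = 36.3609
Fd = 0.5 * 1.225 * 0.817 * 0.599 * 36.3609
= 10.899 N

10.899 N


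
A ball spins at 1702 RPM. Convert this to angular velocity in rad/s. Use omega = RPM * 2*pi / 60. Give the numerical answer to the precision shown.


omega = 1702 * 2 * pi / 60
= 1702 * 6.28318531 / 60
= 10693.981 / 60
= 178.233 rad/s

178.233 rad/s


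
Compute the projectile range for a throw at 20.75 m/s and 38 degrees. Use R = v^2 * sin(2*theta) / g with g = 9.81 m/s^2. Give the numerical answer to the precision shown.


Two times the angle = 76 degrees
sin(76) = 0.970296
R = 430.5625 * 0.970296 / 9.81 = 42.586 m

42.586 m


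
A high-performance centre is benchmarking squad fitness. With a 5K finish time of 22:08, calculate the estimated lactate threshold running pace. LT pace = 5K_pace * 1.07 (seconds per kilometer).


Race duration = 1328 s for 5 km
Average pace = 1328 / 5 = 265.6 s/km
LT pace = 265.6 * 1.07
= 284.19 s/km

284.19 s/km


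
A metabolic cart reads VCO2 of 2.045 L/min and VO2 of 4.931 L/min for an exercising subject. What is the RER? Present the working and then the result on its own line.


RER = VCO2 / VO2 = 2.045 / 4.931 = 0.4147

0.4147


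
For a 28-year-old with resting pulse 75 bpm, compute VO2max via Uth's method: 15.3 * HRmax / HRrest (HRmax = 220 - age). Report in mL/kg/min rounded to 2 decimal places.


Step 1: HRmax = 220 - 28 = 192 bpm
Step 2: Ratio = 192 / 75 = 2.56
Step 3: VO2max = 15.3 * 2.56 = 39.17 mL/kg/min

39.17 mL/kg/min


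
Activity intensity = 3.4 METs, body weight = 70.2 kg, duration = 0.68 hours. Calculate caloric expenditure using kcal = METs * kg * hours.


kcal = 3.4 * 70.2 * 0.68
= 238.68 * 0.68
= 162.3 kcal

162.3 kcal


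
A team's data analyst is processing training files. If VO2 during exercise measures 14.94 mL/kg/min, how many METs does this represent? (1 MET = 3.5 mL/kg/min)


METs = VO2 / 3.5 = 14.94 / 3.5 = 4.27

4.27 METs


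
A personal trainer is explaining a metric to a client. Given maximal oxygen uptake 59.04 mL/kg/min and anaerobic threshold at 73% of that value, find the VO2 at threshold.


Percentage as decimal = 0.73
VO2 at AT = 59.04 * 0.73 = 43.1 mL/kg/min

43.1 mL/kg/min


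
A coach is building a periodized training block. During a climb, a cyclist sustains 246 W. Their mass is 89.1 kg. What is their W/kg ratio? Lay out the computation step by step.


Power-to-weight = 246 W / 89.1 kg
= 2.761 W/kg

2.761 W/kg


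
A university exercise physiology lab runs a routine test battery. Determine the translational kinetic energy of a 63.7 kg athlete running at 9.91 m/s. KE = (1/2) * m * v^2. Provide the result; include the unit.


KE = 0.5 * m * v^2
= 0.5 * 63.7 * 9.91^2
= 0.5 * 63.7 * 98.2081
= 3127.93 J

3127.93 J


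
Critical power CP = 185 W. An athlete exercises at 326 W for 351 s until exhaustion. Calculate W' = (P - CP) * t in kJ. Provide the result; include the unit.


P - CP = 326 - 185 = 141 W
W' = 141 * 351 = 49491 J
= 49491 / 1000 = 49.491 kJ

49.491 kJ


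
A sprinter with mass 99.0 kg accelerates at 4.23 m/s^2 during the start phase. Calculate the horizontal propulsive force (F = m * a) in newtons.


F = m * a
= 99.0 * 4.23
= 418.77 N

418.77 N


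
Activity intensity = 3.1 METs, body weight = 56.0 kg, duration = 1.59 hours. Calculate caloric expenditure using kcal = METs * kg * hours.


kcal = 3.1 * 56.0 * 1.59
= 173.6 * 1.59
= 276.02 kcal

276.02 kcal


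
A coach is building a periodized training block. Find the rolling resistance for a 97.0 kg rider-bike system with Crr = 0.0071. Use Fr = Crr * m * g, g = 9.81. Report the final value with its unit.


m * g = 97.0 * 9.81 = 951.57 N
Fr = 0.0071 * 951.57 = 6.756 N

6.756 N


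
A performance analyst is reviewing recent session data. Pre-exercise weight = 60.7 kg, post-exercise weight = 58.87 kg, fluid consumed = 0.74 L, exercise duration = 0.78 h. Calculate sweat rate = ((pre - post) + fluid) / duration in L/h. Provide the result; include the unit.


Weight loss = 60.7 - 58.87 = 1.83 kg (approx L)
Total sweat = 1.83 + 0.74 = 2.57 L
Sweat rate = 2.57 / 0.78 = 3.295 L/h

3.295 L/h


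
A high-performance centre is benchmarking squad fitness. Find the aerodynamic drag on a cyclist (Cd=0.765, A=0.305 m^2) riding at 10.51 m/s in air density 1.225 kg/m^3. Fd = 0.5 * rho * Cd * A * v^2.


Fd = 0.5 * 1.225 * 0.765 * 0.305 * 10.51^2
= 0.5 * 1.225 * 0.765 * 0.305 * 110.4601
= 15.786 N

15.786 N


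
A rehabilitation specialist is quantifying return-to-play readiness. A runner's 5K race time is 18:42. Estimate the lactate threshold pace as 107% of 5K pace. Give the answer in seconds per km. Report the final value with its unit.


Total race time = 18*60 + 42 = 1122 seconds
5K pace = 1122 / 5 = 224.4 sec/km
LT pace = 224.4 * 1.07 = 240.11 sec/km

240.11 s/km


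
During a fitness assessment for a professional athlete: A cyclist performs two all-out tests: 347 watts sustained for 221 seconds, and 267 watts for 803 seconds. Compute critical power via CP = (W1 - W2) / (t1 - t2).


W1 = P1 * t1 = 347 * 221 = 76687 J
W2 = P2 * t2 = 267 * 803 = 214401 J
CP = (76687 - 214401) / (221 - 803)
= 236.62 W

236.62 W


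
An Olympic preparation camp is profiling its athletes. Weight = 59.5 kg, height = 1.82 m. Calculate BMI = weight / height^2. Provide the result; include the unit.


height^2 = 1.82^2 = 3.3124
BMI = 59.5 / 3.3124 = 17.96 kg/m^2

17.96 kg/m^2


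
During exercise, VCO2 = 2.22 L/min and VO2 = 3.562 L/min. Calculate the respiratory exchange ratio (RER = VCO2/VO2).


RER = VCO2 / VO2
= 2.22 / 3.562
= 0.6232

0.6232


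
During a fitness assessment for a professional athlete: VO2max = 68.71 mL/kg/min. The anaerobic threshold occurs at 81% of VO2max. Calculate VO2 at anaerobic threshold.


AT fraction = 81 / 100 = 0.81
AT VO2 = 68.71 * 0.81
= 55.66 mL/kg/min

55.66 mL/kg/min


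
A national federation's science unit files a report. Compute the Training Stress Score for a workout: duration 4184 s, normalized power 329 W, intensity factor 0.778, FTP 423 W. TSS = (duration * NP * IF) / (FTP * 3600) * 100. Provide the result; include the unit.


Product = 4184 * 329 * 0.778 = 1070945.008
Base = 423 * 3600 = 1522800
TSS = 1070945.008 / 1522800 * 100 = 70.33

70.33 TSS


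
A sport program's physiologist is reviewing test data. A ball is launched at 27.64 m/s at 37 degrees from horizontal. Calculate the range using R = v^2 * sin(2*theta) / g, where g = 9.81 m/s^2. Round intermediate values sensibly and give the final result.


sin(2 * 37) = sin(74) = 0.961262
v^2 = 27.64^2 = 763.9696
R = 763.9696 * 0.961262 / 9.81
= 74.86 m

74.86 m


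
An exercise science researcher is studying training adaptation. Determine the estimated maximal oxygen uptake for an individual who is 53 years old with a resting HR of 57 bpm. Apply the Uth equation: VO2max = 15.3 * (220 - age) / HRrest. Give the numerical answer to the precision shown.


HRmax = 220 - 53 = 167
VO2max = 15.3 * (167 / 57)
= 15.3 * 2.9298
= 44.83 mL/kg/min

44.83 mL/kg/min


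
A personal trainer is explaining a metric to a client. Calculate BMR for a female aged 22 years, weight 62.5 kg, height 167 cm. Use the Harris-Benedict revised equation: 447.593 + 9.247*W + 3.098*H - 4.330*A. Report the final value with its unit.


Substituting values:
W term = 9.247 * 62.5 = 577.9375
H term = 3.098 * 167 = 517.366
A term = 4.330 * 22 = 95.26
BMR = 1447.64 kcal/day

1447.64 kcal/day


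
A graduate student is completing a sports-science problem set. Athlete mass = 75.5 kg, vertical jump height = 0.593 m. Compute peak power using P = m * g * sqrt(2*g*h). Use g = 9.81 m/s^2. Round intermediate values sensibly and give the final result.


sqrt(2 * 9.81 * 0.593) = sqrt(11.63466) = 3.410962 m/s
P = 75.5 * 9.81 * 3.410962
= 2526.35 W

2526.35 W


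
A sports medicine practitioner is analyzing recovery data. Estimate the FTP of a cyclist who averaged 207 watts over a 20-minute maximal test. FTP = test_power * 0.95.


FTP = 207 * 0.95 = 196.65 W

196.65 W


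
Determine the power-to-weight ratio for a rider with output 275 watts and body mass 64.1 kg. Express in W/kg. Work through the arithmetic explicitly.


P/W = 275 / 64.1 = 4.29 W/kg

4.29 W/kg


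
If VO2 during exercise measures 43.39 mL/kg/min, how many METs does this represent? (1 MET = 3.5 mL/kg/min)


METs = VO2 / 3.5 = 43.39 / 3.5 = 12.4

12.4 METs


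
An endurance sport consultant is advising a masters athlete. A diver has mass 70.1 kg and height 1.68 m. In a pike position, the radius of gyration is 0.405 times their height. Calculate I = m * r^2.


r = 0.405 * 1.68 = 0.6804 m
I = m * r^2 = 70.1 * 0.462944 = 32.452 kg*m^2

32.452 kg*m^2


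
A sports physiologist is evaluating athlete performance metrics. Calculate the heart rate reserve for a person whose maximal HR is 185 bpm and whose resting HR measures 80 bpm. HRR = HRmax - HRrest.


HRmax = 185 bpm
HRrest = 80 bpm
HRR = 185 - 80 = 105 bpm

105 bpm


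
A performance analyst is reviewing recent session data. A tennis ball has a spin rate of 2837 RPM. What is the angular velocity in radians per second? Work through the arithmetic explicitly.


Convert RPM to rad/s: multiply by 2*pi and divide by 60
omega = 2837 * 2 * pi / 60
= 297.09 rad/s

297.09 rad/s


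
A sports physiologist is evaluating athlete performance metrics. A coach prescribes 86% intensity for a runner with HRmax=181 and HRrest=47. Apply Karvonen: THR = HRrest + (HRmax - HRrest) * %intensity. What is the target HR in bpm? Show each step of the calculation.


Heart rate reserve = 181 - 47 = 134
Intensity fraction = 86 / 100 = 0.86
THR = 47 + 134 * 0.86 = 162.24 bpm

162.24 bpm


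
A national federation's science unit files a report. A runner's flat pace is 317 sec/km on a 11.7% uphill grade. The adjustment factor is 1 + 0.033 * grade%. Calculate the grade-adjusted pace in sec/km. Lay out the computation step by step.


Factor = 1 + 0.033 * 11.7 = 1.3861
Adjusted pace = 317 * 1.3861
= 439.39 sec/km

439.39 s/km


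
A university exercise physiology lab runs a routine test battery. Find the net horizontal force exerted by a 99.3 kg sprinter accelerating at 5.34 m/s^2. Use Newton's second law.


Newton's second law: F = m * a
F = 99.3 * 5.34 = 530.26 N

530.26 N


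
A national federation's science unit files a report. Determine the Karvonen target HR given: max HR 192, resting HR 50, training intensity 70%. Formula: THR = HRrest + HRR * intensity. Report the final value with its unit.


HRR = HRmax - HRrest = 192 - 50 = 142
THR = 50 + 142 * 0.7
= 149.4 bpm

149.4 bpm


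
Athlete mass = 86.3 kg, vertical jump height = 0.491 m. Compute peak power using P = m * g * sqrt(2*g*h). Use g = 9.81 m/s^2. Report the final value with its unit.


sqrt(2 * 9.81 * 0.491) = sqrt(9.63342) = 3.103775 m/s
P = 86.3 * 9.81 * 3.103775
= 2627.67 W

2627.67 W


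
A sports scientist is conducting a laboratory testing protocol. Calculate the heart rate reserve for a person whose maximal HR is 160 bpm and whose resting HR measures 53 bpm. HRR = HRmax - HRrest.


HRmax = 160 bpm
HRrest = 53 bpm
HRR = 160 - 53 = 107 bpm

107 bpm


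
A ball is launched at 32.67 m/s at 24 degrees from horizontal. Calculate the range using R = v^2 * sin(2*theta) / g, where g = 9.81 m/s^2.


sin(2 * 24) = sin(48) = 0.743145
v^2 = 32.67^2 = 1067.3289
R = 1067.3289 * 0.743145 / 9.81
= 80.854 m

80.854 m


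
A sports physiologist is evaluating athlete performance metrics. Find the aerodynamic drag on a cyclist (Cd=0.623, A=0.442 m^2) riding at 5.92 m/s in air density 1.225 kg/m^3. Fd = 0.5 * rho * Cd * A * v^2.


Fd = 0.5 * 1.225 * 0.623 * 0.442 * 5.92^2
= 0.5 * 1.225 * 0.623 * 0.442 * 35.0464
= 5.911 N

5.911 N


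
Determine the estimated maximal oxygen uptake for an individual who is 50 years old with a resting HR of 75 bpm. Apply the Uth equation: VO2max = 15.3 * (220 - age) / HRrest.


HRmax = 220 - 50 = 170
VO2max = 15.3 * (170 / 75)
= 15.3 * 2.2667
= 34.68 mL/kg/min

34.68 mL/kg/min


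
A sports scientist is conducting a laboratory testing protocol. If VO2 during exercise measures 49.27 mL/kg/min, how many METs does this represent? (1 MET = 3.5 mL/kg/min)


METs = VO2 / 3.5 = 49.27 / 3.5 = 14.08

14.08 METs


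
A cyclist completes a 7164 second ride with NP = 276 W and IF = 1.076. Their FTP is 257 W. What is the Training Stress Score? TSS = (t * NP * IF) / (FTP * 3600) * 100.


t * NP * IF = 7164 * 276 * 1.076 = 2127536.064
FTP * 3600 = 925200
TSS = (2127536.064 / 925200) * 100 = 229.95

229.95 TSS
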